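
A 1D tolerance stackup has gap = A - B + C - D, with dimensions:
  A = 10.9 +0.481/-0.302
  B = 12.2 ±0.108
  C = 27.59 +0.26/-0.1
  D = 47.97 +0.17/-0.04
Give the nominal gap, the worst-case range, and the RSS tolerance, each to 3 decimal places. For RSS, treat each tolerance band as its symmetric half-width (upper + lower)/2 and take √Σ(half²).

nominal=-21.680 wc=[-22.360,-20.791] rss=0.456

Stack each dimension's contribution:
  +A: nom +10.900 → Σnom=10.900; wc +0.481/-0.302 → slack +0.481/-0.302; half-tol=0.391, Σhalf²=0.153272
  -B: nom -12.200 → Σnom=-1.300; wc +0.108/-0.108 → slack +0.589/-0.410; half-tol=0.108, Σhalf²=0.164936
  +C: nom +27.590 → Σnom=26.290; wc +0.260/-0.100 → slack +0.849/-0.510; half-tol=0.180, Σhalf²=0.197336
  -D: nom -47.970 → Σnom=-21.680; wc +0.040/-0.170 → slack +0.889/-0.680; half-tol=0.105, Σhalf²=0.208361
Nominal = -21.680. Worst-case = [-21.680 - 0.680, -21.680 + 0.889] = [-22.360, -20.791]. RSS = √0.208361 = 0.456.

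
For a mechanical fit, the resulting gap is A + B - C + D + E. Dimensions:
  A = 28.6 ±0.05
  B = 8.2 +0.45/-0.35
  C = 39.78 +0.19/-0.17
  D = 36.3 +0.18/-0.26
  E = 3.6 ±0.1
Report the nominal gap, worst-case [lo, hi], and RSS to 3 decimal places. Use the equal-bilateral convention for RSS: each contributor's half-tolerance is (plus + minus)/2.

nominal=36.920 wc=[35.970,37.870] rss=0.503

Stack each dimension's contribution:
  +A: nom +28.600 → Σnom=28.600; wc +0.050/-0.050 → slack +0.050/-0.050; half-tol=0.050, Σhalf²=0.002500
  +B: nom +8.200 → Σnom=36.800; wc +0.450/-0.350 → slack +0.500/-0.400; half-tol=0.400, Σhalf²=0.162500
  -C: nom -39.780 → Σnom=-2.980; wc +0.170/-0.190 → slack +0.670/-0.590; half-tol=0.180, Σhalf²=0.194900
  +D: nom +36.300 → Σnom=33.320; wc +0.180/-0.260 → slack +0.850/-0.850; half-tol=0.220, Σhalf²=0.243300
  +E: nom +3.600 → Σnom=36.920; wc +0.100/-0.100 → slack +0.950/-0.950; half-tol=0.100, Σhalf²=0.253300
Nominal = 36.920. Worst-case = [36.920 - 0.950, 36.920 + 0.950] = [35.970, 37.870]. RSS = √0.253300 = 0.503.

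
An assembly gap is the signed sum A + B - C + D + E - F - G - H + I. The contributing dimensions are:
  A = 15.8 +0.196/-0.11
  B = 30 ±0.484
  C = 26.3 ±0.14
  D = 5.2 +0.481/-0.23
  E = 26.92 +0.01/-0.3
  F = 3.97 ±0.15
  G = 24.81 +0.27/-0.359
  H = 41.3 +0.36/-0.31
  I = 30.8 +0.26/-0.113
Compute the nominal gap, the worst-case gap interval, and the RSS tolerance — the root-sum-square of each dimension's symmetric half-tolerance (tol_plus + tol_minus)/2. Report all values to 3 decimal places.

Stack each dimension's contribution:
  +A: nom +15.800 → Σnom=15.800; wc +0.196/-0.110 → slack +0.196/-0.110; half-tol=0.153, Σhalf²=0.023409
  +B: nom +30.000 → Σnom=45.800; wc +0.484/-0.484 → slack +0.680/-0.594; half-tol=0.484, Σhalf²=0.257665
  -C: nom -26.300 → Σnom=19.500; wc +0.140/-0.140 → slack +0.820/-0.734; half-tol=0.140, Σhalf²=0.277265
  +D: nom +5.200 → Σnom=24.700; wc +0.481/-0.230 → slack +1.301/-0.964; half-tol=0.355, Σhalf²=0.403645
  +E: nom +26.920 → Σnom=51.620; wc +0.010/-0.300 → slack +1.311/-1.264; half-tol=0.155, Σhalf²=0.427670
  -F: nom -3.970 → Σnom=47.650; wc +0.150/-0.150 → slack +1.461/-1.414; half-tol=0.150, Σhalf²=0.450170
  -G: nom -24.810 → Σnom=22.840; wc +0.359/-0.270 → slack +1.820/-1.684; half-tol=0.315, Σhalf²=0.549080
  -H: nom -41.300 → Σnom=-18.460; wc +0.310/-0.360 → slack +2.130/-2.044; half-tol=0.335, Σhalf²=0.661305
  +I: nom +30.800 → Σnom=12.340; wc +0.260/-0.113 → slack +2.390/-2.157; half-tol=0.186, Σhalf²=0.696088
Nominal = 12.340. Worst-case = [12.340 - 2.157, 12.340 + 2.390] = [10.183, 14.730]. RSS = √0.696088 = 0.834.

nominal=12.340 wc=[10.183,14.730] rss=0.834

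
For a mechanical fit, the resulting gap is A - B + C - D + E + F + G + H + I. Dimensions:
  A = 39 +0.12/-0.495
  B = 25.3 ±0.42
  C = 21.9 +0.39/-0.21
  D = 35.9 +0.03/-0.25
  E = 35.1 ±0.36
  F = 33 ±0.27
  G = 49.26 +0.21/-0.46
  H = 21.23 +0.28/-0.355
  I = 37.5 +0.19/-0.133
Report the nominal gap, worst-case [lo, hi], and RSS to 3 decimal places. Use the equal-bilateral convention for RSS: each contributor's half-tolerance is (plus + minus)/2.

nominal=175.790 wc=[173.057,178.280] rss=0.907

Stack each dimension's contribution:
  +A: nom +39.000 → Σnom=39.000; wc +0.120/-0.495 → slack +0.120/-0.495; half-tol=0.307, Σhalf²=0.094556
  -B: nom -25.300 → Σnom=13.700; wc +0.420/-0.420 → slack +0.540/-0.915; half-tol=0.420, Σhalf²=0.270956
  +C: nom +21.900 → Σnom=35.600; wc +0.390/-0.210 → slack +0.930/-1.125; half-tol=0.300, Σhalf²=0.360956
  -D: nom -35.900 → Σnom=-0.300; wc +0.250/-0.030 → slack +1.180/-1.155; half-tol=0.140, Σhalf²=0.380556
  +E: nom +35.100 → Σnom=34.800; wc +0.360/-0.360 → slack +1.540/-1.515; half-tol=0.360, Σhalf²=0.510156
  +F: nom +33.000 → Σnom=67.800; wc +0.270/-0.270 → slack +1.810/-1.785; half-tol=0.270, Σhalf²=0.583056
  +G: nom +49.260 → Σnom=117.060; wc +0.210/-0.460 → slack +2.020/-2.245; half-tol=0.335, Σhalf²=0.695281
  +H: nom +21.230 → Σnom=138.290; wc +0.280/-0.355 → slack +2.300/-2.600; half-tol=0.318, Σhalf²=0.796087
  +I: nom +37.500 → Σnom=175.790; wc +0.190/-0.133 → slack +2.490/-2.733; half-tol=0.162, Σhalf²=0.822170
Nominal = 175.790. Worst-case = [175.790 - 2.733, 175.790 + 2.490] = [173.057, 178.280]. RSS = √0.822170 = 0.907.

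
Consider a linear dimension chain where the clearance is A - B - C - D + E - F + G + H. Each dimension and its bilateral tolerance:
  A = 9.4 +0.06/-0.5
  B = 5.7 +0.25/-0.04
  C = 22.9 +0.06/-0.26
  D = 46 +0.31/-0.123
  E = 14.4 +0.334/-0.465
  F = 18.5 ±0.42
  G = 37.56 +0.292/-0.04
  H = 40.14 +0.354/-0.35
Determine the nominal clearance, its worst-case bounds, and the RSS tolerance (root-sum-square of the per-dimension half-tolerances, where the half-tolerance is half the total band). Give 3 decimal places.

Stack each dimension's contribution:
  +A: nom +9.400 → Σnom=9.400; wc +0.060/-0.500 → slack +0.060/-0.500; half-tol=0.280, Σhalf²=0.078400
  -B: nom -5.700 → Σnom=3.700; wc +0.040/-0.250 → slack +0.100/-0.750; half-tol=0.145, Σhalf²=0.099425
  -C: nom -22.900 → Σnom=-19.200; wc +0.260/-0.060 → slack +0.360/-0.810; half-tol=0.160, Σhalf²=0.125025
  -D: nom -46.000 → Σnom=-65.200; wc +0.123/-0.310 → slack +0.483/-1.120; half-tol=0.216, Σhalf²=0.171897
  +E: nom +14.400 → Σnom=-50.800; wc +0.334/-0.465 → slack +0.817/-1.585; half-tol=0.400, Σhalf²=0.331498
  -F: nom -18.500 → Σnom=-69.300; wc +0.420/-0.420 → slack +1.237/-2.005; half-tol=0.420, Σhalf²=0.507898
  +G: nom +37.560 → Σnom=-31.740; wc +0.292/-0.040 → slack +1.529/-2.045; half-tol=0.166, Σhalf²=0.535454
  +H: nom +40.140 → Σnom=8.400; wc +0.354/-0.350 → slack +1.883/-2.395; half-tol=0.352, Σhalf²=0.659358
Nominal = 8.400. Worst-case = [8.400 - 2.395, 8.400 + 1.883] = [6.005, 10.283]. RSS = √0.659358 = 0.812.

nominal=8.400 wc=[6.005,10.283] rss=0.812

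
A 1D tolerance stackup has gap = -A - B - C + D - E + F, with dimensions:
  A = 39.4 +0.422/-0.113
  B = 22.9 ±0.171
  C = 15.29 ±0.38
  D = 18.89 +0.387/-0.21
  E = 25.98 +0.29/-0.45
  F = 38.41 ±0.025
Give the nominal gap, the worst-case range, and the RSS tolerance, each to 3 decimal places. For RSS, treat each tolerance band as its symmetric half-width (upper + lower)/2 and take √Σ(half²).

nominal=-46.270 wc=[-47.768,-44.744] rss=0.687

Stack each dimension's contribution:
  -A: nom -39.400 → Σnom=-39.400; wc +0.113/-0.422 → slack +0.113/-0.422; half-tol=0.268, Σhalf²=0.071556
  -B: nom -22.900 → Σnom=-62.300; wc +0.171/-0.171 → slack +0.284/-0.593; half-tol=0.171, Σhalf²=0.100797
  -C: nom -15.290 → Σnom=-77.590; wc +0.380/-0.380 → slack +0.664/-0.973; half-tol=0.380, Σhalf²=0.245197
  +D: nom +18.890 → Σnom=-58.700; wc +0.387/-0.210 → slack +1.051/-1.183; half-tol=0.298, Σhalf²=0.334299
  -E: nom -25.980 → Σnom=-84.680; wc +0.450/-0.290 → slack +1.501/-1.473; half-tol=0.370, Σhalf²=0.471199
  +F: nom +38.410 → Σnom=-46.270; wc +0.025/-0.025 → slack +1.526/-1.498; half-tol=0.025, Σhalf²=0.471824
Nominal = -46.270. Worst-case = [-46.270 - 1.498, -46.270 + 1.526] = [-47.768, -44.744]. RSS = √0.471824 = 0.687.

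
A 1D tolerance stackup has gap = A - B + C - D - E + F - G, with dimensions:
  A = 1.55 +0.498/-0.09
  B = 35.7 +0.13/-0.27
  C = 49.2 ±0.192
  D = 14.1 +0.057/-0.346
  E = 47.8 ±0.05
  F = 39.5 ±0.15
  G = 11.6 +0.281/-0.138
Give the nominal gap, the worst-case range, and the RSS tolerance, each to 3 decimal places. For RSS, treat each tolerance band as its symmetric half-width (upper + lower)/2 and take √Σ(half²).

nominal=-18.950 wc=[-19.900,-17.306] rss=0.522

Stack each dimension's contribution:
  +A: nom +1.550 → Σnom=1.550; wc +0.498/-0.090 → slack +0.498/-0.090; half-tol=0.294, Σhalf²=0.086436
  -B: nom -35.700 → Σnom=-34.150; wc +0.270/-0.130 → slack +0.768/-0.220; half-tol=0.200, Σhalf²=0.126436
  +C: nom +49.200 → Σnom=15.050; wc +0.192/-0.192 → slack +0.960/-0.412; half-tol=0.192, Σhalf²=0.163300
  -D: nom -14.100 → Σnom=0.950; wc +0.346/-0.057 → slack +1.306/-0.469; half-tol=0.201, Σhalf²=0.203902
  -E: nom -47.800 → Σnom=-46.850; wc +0.050/-0.050 → slack +1.356/-0.519; half-tol=0.050, Σhalf²=0.206402
  +F: nom +39.500 → Σnom=-7.350; wc +0.150/-0.150 → slack +1.506/-0.669; half-tol=0.150, Σhalf²=0.228902
  -G: nom -11.600 → Σnom=-18.950; wc +0.138/-0.281 → slack +1.644/-0.950; half-tol=0.210, Σhalf²=0.272792
Nominal = -18.950. Worst-case = [-18.950 - 0.950, -18.950 + 1.644] = [-19.900, -17.306]. RSS = √0.272792 = 0.522.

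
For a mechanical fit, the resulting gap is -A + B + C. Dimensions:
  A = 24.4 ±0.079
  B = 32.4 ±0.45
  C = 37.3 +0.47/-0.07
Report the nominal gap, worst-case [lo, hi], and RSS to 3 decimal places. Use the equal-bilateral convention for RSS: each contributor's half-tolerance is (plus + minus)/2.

nominal=45.300 wc=[44.701,46.299] rss=0.531

Stack each dimension's contribution:
  -A: nom -24.400 → Σnom=-24.400; wc +0.079/-0.079 → slack +0.079/-0.079; half-tol=0.079, Σhalf²=0.006241
  +B: nom +32.400 → Σnom=8.000; wc +0.450/-0.450 → slack +0.529/-0.529; half-tol=0.450, Σhalf²=0.208741
  +C: nom +37.300 → Σnom=45.300; wc +0.470/-0.070 → slack +0.999/-0.599; half-tol=0.270, Σhalf²=0.281641
Nominal = 45.300. Worst-case = [45.300 - 0.599, 45.300 + 0.999] = [44.701, 46.299]. RSS = √0.281641 = 0.531.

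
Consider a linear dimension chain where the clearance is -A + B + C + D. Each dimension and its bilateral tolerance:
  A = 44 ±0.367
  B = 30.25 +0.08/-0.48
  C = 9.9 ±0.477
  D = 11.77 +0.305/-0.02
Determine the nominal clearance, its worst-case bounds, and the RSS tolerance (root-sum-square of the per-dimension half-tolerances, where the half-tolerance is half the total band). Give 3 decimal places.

Stack each dimension's contribution:
  -A: nom -44.000 → Σnom=-44.000; wc +0.367/-0.367 → slack +0.367/-0.367; half-tol=0.367, Σhalf²=0.134689
  +B: nom +30.250 → Σnom=-13.750; wc +0.080/-0.480 → slack +0.447/-0.847; half-tol=0.280, Σhalf²=0.213089
  +C: nom +9.900 → Σnom=-3.850; wc +0.477/-0.477 → slack +0.924/-1.324; half-tol=0.477, Σhalf²=0.440618
  +D: nom +11.770 → Σnom=7.920; wc +0.305/-0.020 → slack +1.229/-1.344; half-tol=0.163, Σhalf²=0.467024
Nominal = 7.920. Worst-case = [7.920 - 1.344, 7.920 + 1.229] = [6.576, 9.149]. RSS = √0.467024 = 0.683.

nominal=7.920 wc=[6.576,9.149] rss=0.683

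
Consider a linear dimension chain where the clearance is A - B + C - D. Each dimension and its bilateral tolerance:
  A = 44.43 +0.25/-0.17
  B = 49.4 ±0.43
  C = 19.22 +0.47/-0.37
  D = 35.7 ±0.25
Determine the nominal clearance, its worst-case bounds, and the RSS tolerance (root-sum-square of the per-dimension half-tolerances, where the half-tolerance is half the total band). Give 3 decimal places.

Stack each dimension's contribution:
  +A: nom +44.430 → Σnom=44.430; wc +0.250/-0.170 → slack +0.250/-0.170; half-tol=0.210, Σhalf²=0.044100
  -B: nom -49.400 → Σnom=-4.970; wc +0.430/-0.430 → slack +0.680/-0.600; half-tol=0.430, Σhalf²=0.229000
  +C: nom +19.220 → Σnom=14.250; wc +0.470/-0.370 → slack +1.150/-0.970; half-tol=0.420, Σhalf²=0.405400
  -D: nom -35.700 → Σnom=-21.450; wc +0.250/-0.250 → slack +1.400/-1.220; half-tol=0.250, Σhalf²=0.467900
Nominal = -21.450. Worst-case = [-21.450 - 1.220, -21.450 + 1.400] = [-22.670, -20.050]. RSS = √0.467900 = 0.684.

nominal=-21.450 wc=[-22.670,-20.050] rss=0.684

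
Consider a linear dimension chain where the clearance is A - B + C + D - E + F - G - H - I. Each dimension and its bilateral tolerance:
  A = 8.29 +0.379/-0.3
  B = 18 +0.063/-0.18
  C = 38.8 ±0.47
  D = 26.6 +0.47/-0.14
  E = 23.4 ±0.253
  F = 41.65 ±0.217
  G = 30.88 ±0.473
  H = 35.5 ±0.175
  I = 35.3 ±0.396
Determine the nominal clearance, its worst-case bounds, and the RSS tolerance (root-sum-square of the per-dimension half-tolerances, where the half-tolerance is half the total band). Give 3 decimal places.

Stack each dimension's contribution:
  +A: nom +8.290 → Σnom=8.290; wc +0.379/-0.300 → slack +0.379/-0.300; half-tol=0.340, Σhalf²=0.115260
  -B: nom -18.000 → Σnom=-9.710; wc +0.180/-0.063 → slack +0.559/-0.363; half-tol=0.121, Σhalf²=0.130023
  +C: nom +38.800 → Σnom=29.090; wc +0.470/-0.470 → slack +1.029/-0.833; half-tol=0.470, Σhalf²=0.350923
  +D: nom +26.600 → Σnom=55.690; wc +0.470/-0.140 → slack +1.499/-0.973; half-tol=0.305, Σhalf²=0.443948
  -E: nom -23.400 → Σnom=32.290; wc +0.253/-0.253 → slack +1.752/-1.226; half-tol=0.253, Σhalf²=0.507957
  +F: nom +41.650 → Σnom=73.940; wc +0.217/-0.217 → slack +1.969/-1.443; half-tol=0.217, Σhalf²=0.555046
  -G: nom -30.880 → Σnom=43.060; wc +0.473/-0.473 → slack +2.442/-1.916; half-tol=0.473, Σhalf²=0.778775
  -H: nom -35.500 → Σnom=7.560; wc +0.175/-0.175 → slack +2.617/-2.091; half-tol=0.175, Σhalf²=0.809400
  -I: nom -35.300 → Σnom=-27.740; wc +0.396/-0.396 → slack +3.013/-2.487; half-tol=0.396, Σhalf²=0.966216
Nominal = -27.740. Worst-case = [-27.740 - 2.487, -27.740 + 3.013] = [-30.227, -24.727]. RSS = √0.966216 = 0.983.

nominal=-27.740 wc=[-30.227,-24.727] rss=0.983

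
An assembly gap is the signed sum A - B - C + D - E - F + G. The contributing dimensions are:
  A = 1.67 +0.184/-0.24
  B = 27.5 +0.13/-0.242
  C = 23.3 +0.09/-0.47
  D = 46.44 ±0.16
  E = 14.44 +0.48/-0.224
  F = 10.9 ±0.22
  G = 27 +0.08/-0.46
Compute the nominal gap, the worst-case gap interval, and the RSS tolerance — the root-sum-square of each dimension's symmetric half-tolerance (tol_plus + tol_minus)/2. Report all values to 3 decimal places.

Stack each dimension's contribution:
  +A: nom +1.670 → Σnom=1.670; wc +0.184/-0.240 → slack +0.184/-0.240; half-tol=0.212, Σhalf²=0.044944
  -B: nom -27.500 → Σnom=-25.830; wc +0.242/-0.130 → slack +0.426/-0.370; half-tol=0.186, Σhalf²=0.079540
  -C: nom -23.300 → Σnom=-49.130; wc +0.470/-0.090 → slack +0.896/-0.460; half-tol=0.280, Σhalf²=0.157940
  +D: nom +46.440 → Σnom=-2.690; wc +0.160/-0.160 → slack +1.056/-0.620; half-tol=0.160, Σhalf²=0.183540
  -E: nom -14.440 → Σnom=-17.130; wc +0.224/-0.480 → slack +1.280/-1.100; half-tol=0.352, Σhalf²=0.307444
  -F: nom -10.900 → Σnom=-28.030; wc +0.220/-0.220 → slack +1.500/-1.320; half-tol=0.220, Σhalf²=0.355844
  +G: nom +27.000 → Σnom=-1.030; wc +0.080/-0.460 → slack +1.580/-1.780; half-tol=0.270, Σhalf²=0.428744
Nominal = -1.030. Worst-case = [-1.030 - 1.780, -1.030 + 1.580] = [-2.810, 0.550]. RSS = √0.428744 = 0.655.

nominal=-1.030 wc=[-2.810,0.550] rss=0.655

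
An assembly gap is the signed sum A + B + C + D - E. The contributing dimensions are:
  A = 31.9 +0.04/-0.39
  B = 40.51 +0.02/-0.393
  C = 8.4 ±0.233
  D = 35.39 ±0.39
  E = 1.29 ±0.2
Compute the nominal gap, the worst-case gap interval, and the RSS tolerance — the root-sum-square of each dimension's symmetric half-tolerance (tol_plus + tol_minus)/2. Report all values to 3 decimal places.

Stack each dimension's contribution:
  +A: nom +31.900 → Σnom=31.900; wc +0.040/-0.390 → slack +0.040/-0.390; half-tol=0.215, Σhalf²=0.046225
  +B: nom +40.510 → Σnom=72.410; wc +0.020/-0.393 → slack +0.060/-0.783; half-tol=0.207, Σhalf²=0.088867
  +C: nom +8.400 → Σnom=80.810; wc +0.233/-0.233 → slack +0.293/-1.016; half-tol=0.233, Σhalf²=0.143156
  +D: nom +35.390 → Σnom=116.200; wc +0.390/-0.390 → slack +0.683/-1.406; half-tol=0.390, Σhalf²=0.295256
  -E: nom -1.290 → Σnom=114.910; wc +0.200/-0.200 → slack +0.883/-1.606; half-tol=0.200, Σhalf²=0.335256
Nominal = 114.910. Worst-case = [114.910 - 1.606, 114.910 + 0.883] = [113.304, 115.793]. RSS = √0.335256 = 0.579.

nominal=114.910 wc=[113.304,115.793] rss=0.579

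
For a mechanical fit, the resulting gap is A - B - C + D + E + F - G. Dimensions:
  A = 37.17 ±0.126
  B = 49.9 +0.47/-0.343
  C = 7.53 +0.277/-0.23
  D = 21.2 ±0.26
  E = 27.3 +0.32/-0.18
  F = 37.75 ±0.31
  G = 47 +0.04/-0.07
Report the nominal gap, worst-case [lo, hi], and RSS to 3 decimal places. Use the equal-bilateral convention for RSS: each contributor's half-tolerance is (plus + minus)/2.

Stack each dimension's contribution:
  +A: nom +37.170 → Σnom=37.170; wc +0.126/-0.126 → slack +0.126/-0.126; half-tol=0.126, Σhalf²=0.015876
  -B: nom -49.900 → Σnom=-12.730; wc +0.343/-0.470 → slack +0.469/-0.596; half-tol=0.406, Σhalf²=0.181118
  -C: nom -7.530 → Σnom=-20.260; wc +0.230/-0.277 → slack +0.699/-0.873; half-tol=0.254, Σhalf²=0.245381
  +D: nom +21.200 → Σnom=0.940; wc +0.260/-0.260 → slack +0.959/-1.133; half-tol=0.260, Σhalf²=0.312980
  +E: nom +27.300 → Σnom=28.240; wc +0.320/-0.180 → slack +1.279/-1.313; half-tol=0.250, Σhalf²=0.375480
  +F: nom +37.750 → Σnom=65.990; wc +0.310/-0.310 → slack +1.589/-1.623; half-tol=0.310, Σhalf²=0.471581
  -G: nom -47.000 → Σnom=18.990; wc +0.070/-0.040 → slack +1.659/-1.663; half-tol=0.055, Σhalf²=0.474606
Nominal = 18.990. Worst-case = [18.990 - 1.663, 18.990 + 1.659] = [17.327, 20.649]. RSS = √0.474606 = 0.689.

nominal=18.990 wc=[17.327,20.649] rss=0.689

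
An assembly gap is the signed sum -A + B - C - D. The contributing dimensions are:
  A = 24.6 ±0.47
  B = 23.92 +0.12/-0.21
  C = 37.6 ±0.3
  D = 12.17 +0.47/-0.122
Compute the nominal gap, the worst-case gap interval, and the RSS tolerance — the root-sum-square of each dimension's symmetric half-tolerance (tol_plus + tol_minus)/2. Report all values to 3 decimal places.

Stack each dimension's contribution:
  -A: nom -24.600 → Σnom=-24.600; wc +0.470/-0.470 → slack +0.470/-0.470; half-tol=0.470, Σhalf²=0.220900
  +B: nom +23.920 → Σnom=-0.680; wc +0.120/-0.210 → slack +0.590/-0.680; half-tol=0.165, Σhalf²=0.248125
  -C: nom -37.600 → Σnom=-38.280; wc +0.300/-0.300 → slack +0.890/-0.980; half-tol=0.300, Σhalf²=0.338125
  -D: nom -12.170 → Σnom=-50.450; wc +0.122/-0.470 → slack +1.012/-1.450; half-tol=0.296, Σhalf²=0.425741
Nominal = -50.450. Worst-case = [-50.450 - 1.450, -50.450 + 1.012] = [-51.900, -49.438]. RSS = √0.425741 = 0.652.

nominal=-50.450 wc=[-51.900,-49.438] rss=0.652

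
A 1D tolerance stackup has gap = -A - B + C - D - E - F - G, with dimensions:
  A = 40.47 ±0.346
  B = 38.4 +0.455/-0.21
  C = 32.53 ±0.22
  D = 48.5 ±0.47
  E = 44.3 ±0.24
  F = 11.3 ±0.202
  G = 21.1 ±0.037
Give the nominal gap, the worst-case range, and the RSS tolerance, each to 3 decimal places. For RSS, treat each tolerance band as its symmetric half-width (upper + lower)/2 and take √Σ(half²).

Stack each dimension's contribution:
  -A: nom -40.470 → Σnom=-40.470; wc +0.346/-0.346 → slack +0.346/-0.346; half-tol=0.346, Σhalf²=0.119716
  -B: nom -38.400 → Σnom=-78.870; wc +0.210/-0.455 → slack +0.556/-0.801; half-tol=0.333, Σhalf²=0.230272
  +C: nom +32.530 → Σnom=-46.340; wc +0.220/-0.220 → slack +0.776/-1.021; half-tol=0.220, Σhalf²=0.278672
  -D: nom -48.500 → Σnom=-94.840; wc +0.470/-0.470 → slack +1.246/-1.491; half-tol=0.470, Σhalf²=0.499572
  -E: nom -44.300 → Σnom=-139.140; wc +0.240/-0.240 → slack +1.486/-1.731; half-tol=0.240, Σhalf²=0.557172
  -F: nom -11.300 → Σnom=-150.440; wc +0.202/-0.202 → slack +1.688/-1.933; half-tol=0.202, Σhalf²=0.597976
  -G: nom -21.100 → Σnom=-171.540; wc +0.037/-0.037 → slack +1.725/-1.970; half-tol=0.037, Σhalf²=0.599345
Nominal = -171.540. Worst-case = [-171.540 - 1.970, -171.540 + 1.725] = [-173.510, -169.815]. RSS = √0.599345 = 0.774.

nominal=-171.540 wc=[-173.510,-169.815] rss=0.774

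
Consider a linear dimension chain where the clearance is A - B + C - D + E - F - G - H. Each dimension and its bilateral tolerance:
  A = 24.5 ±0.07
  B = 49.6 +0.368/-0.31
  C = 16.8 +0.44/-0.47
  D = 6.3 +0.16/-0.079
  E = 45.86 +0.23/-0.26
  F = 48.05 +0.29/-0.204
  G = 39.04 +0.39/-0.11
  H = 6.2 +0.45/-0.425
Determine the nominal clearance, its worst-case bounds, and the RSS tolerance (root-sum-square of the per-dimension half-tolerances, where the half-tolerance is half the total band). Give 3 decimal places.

nominal=-62.030 wc=[-64.488,-60.162] rss=0.846

Stack each dimension's contribution:
  +A: nom +24.500 → Σnom=24.500; wc +0.070/-0.070 → slack +0.070/-0.070; half-tol=0.070, Σhalf²=0.004900
  -B: nom -49.600 → Σnom=-25.100; wc +0.310/-0.368 → slack +0.380/-0.438; half-tol=0.339, Σhalf²=0.119821
  +C: nom +16.800 → Σnom=-8.300; wc +0.440/-0.470 → slack +0.820/-0.908; half-tol=0.455, Σhalf²=0.326846
  -D: nom -6.300 → Σnom=-14.600; wc +0.079/-0.160 → slack +0.899/-1.068; half-tol=0.119, Σhalf²=0.341126
  +E: nom +45.860 → Σnom=31.260; wc +0.230/-0.260 → slack +1.129/-1.328; half-tol=0.245, Σhalf²=0.401151
  -F: nom -48.050 → Σnom=-16.790; wc +0.204/-0.290 → slack +1.333/-1.618; half-tol=0.247, Σhalf²=0.462160
  -G: nom -39.040 → Σnom=-55.830; wc +0.110/-0.390 → slack +1.443/-2.008; half-tol=0.250, Σhalf²=0.524660
  -H: nom -6.200 → Σnom=-62.030; wc +0.425/-0.450 → slack +1.868/-2.458; half-tol=0.438, Σhalf²=0.716066
Nominal = -62.030. Worst-case = [-62.030 - 2.458, -62.030 + 1.868] = [-64.488, -60.162]. RSS = √0.716066 = 0.846.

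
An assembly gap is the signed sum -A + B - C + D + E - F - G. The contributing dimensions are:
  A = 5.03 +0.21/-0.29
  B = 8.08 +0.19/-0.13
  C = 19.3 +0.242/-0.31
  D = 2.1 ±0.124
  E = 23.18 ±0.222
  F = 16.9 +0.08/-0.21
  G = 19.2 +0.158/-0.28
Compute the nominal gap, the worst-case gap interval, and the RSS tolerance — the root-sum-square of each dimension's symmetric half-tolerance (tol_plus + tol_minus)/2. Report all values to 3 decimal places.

nominal=-27.070 wc=[-28.236,-25.444] rss=0.546

Stack each dimension's contribution:
  -A: nom -5.030 → Σnom=-5.030; wc +0.290/-0.210 → slack +0.290/-0.210; half-tol=0.250, Σhalf²=0.062500
  +B: nom +8.080 → Σnom=3.050; wc +0.190/-0.130 → slack +0.480/-0.340; half-tol=0.160, Σhalf²=0.088100
  -C: nom -19.300 → Σnom=-16.250; wc +0.310/-0.242 → slack +0.790/-0.582; half-tol=0.276, Σhalf²=0.164276
  +D: nom +2.100 → Σnom=-14.150; wc +0.124/-0.124 → slack +0.914/-0.706; half-tol=0.124, Σhalf²=0.179652
  +E: nom +23.180 → Σnom=9.030; wc +0.222/-0.222 → slack +1.136/-0.928; half-tol=0.222, Σhalf²=0.228936
  -F: nom -16.900 → Σnom=-7.870; wc +0.210/-0.080 → slack +1.346/-1.008; half-tol=0.145, Σhalf²=0.249961
  -G: nom -19.200 → Σnom=-27.070; wc +0.280/-0.158 → slack +1.626/-1.166; half-tol=0.219, Σhalf²=0.297922
Nominal = -27.070. Worst-case = [-27.070 - 1.166, -27.070 + 1.626] = [-28.236, -25.444]. RSS = √0.297922 = 0.546.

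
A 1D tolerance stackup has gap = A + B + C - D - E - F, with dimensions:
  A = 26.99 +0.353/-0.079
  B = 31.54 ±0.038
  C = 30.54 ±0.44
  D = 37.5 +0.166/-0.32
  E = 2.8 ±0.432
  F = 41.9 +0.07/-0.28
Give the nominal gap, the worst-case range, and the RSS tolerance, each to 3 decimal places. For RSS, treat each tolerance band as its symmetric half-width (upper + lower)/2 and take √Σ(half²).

Stack each dimension's contribution:
  +A: nom +26.990 → Σnom=26.990; wc +0.353/-0.079 → slack +0.353/-0.079; half-tol=0.216, Σhalf²=0.046656
  +B: nom +31.540 → Σnom=58.530; wc +0.038/-0.038 → slack +0.391/-0.117; half-tol=0.038, Σhalf²=0.048100
  +C: nom +30.540 → Σnom=89.070; wc +0.440/-0.440 → slack +0.831/-0.557; half-tol=0.440, Σhalf²=0.241700
  -D: nom -37.500 → Σnom=51.570; wc +0.320/-0.166 → slack +1.151/-0.723; half-tol=0.243, Σhalf²=0.300749
  -E: nom -2.800 → Σnom=48.770; wc +0.432/-0.432 → slack +1.583/-1.155; half-tol=0.432, Σhalf²=0.487373
  -F: nom -41.900 → Σnom=6.870; wc +0.280/-0.070 → slack +1.863/-1.225; half-tol=0.175, Σhalf²=0.517998
Nominal = 6.870. Worst-case = [6.870 - 1.225, 6.870 + 1.863] = [5.645, 8.733]. RSS = √0.517998 = 0.720.

nominal=6.870 wc=[5.645,8.733] rss=0.720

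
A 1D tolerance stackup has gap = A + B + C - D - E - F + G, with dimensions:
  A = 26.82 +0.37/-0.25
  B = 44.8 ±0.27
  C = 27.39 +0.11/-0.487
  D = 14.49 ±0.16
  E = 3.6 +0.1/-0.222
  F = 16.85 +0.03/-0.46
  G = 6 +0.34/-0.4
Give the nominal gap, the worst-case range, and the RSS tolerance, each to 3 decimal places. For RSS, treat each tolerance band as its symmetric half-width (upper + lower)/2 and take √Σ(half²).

nominal=70.070 wc=[68.373,72.002] rss=0.712

Stack each dimension's contribution:
  +A: nom +26.820 → Σnom=26.820; wc +0.370/-0.250 → slack +0.370/-0.250; half-tol=0.310, Σhalf²=0.096100
  +B: nom +44.800 → Σnom=71.620; wc +0.270/-0.270 → slack +0.640/-0.520; half-tol=0.270, Σhalf²=0.169000
  +C: nom +27.390 → Σnom=99.010; wc +0.110/-0.487 → slack +0.750/-1.007; half-tol=0.298, Σhalf²=0.258102
  -D: nom -14.490 → Σnom=84.520; wc +0.160/-0.160 → slack +0.910/-1.167; half-tol=0.160, Σhalf²=0.283702
  -E: nom -3.600 → Σnom=80.920; wc +0.222/-0.100 → slack +1.132/-1.267; half-tol=0.161, Σhalf²=0.309623
  -F: nom -16.850 → Σnom=64.070; wc +0.460/-0.030 → slack +1.592/-1.297; half-tol=0.245, Σhalf²=0.369648
  +G: nom +6.000 → Σnom=70.070; wc +0.340/-0.400 → slack +1.932/-1.697; half-tol=0.370, Σhalf²=0.506548
Nominal = 70.070. Worst-case = [70.070 - 1.697, 70.070 + 1.932] = [68.373, 72.002]. RSS = √0.506548 = 0.712.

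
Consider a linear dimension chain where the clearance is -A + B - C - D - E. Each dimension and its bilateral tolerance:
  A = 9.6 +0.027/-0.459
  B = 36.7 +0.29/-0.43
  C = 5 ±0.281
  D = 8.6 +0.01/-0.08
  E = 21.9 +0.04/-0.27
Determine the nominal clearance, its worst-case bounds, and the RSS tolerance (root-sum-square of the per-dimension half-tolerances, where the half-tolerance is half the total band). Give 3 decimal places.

Stack each dimension's contribution:
  -A: nom -9.600 → Σnom=-9.600; wc +0.459/-0.027 → slack +0.459/-0.027; half-tol=0.243, Σhalf²=0.059049
  +B: nom +36.700 → Σnom=27.100; wc +0.290/-0.430 → slack +0.749/-0.457; half-tol=0.360, Σhalf²=0.188649
  -C: nom -5.000 → Σnom=22.100; wc +0.281/-0.281 → slack +1.030/-0.738; half-tol=0.281, Σhalf²=0.267610
  -D: nom -8.600 → Σnom=13.500; wc +0.080/-0.010 → slack +1.110/-0.748; half-tol=0.045, Σhalf²=0.269635
  -E: nom -21.900 → Σnom=-8.400; wc +0.270/-0.040 → slack +1.380/-0.788; half-tol=0.155, Σhalf²=0.293660
Nominal = -8.400. Worst-case = [-8.400 - 0.788, -8.400 + 1.380] = [-9.188, -7.020]. RSS = √0.293660 = 0.542.

nominal=-8.400 wc=[-9.188,-7.020] rss=0.542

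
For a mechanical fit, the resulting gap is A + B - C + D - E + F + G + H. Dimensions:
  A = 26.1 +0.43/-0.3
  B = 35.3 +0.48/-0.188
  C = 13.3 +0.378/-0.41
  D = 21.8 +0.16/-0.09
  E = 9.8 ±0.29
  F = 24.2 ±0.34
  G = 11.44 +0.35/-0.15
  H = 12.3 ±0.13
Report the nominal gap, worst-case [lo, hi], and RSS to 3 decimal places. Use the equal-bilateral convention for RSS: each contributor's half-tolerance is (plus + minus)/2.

nominal=108.040 wc=[106.174,110.630] rss=0.834

Stack each dimension's contribution:
  +A: nom +26.100 → Σnom=26.100; wc +0.430/-0.300 → slack +0.430/-0.300; half-tol=0.365, Σhalf²=0.133225
  +B: nom +35.300 → Σnom=61.400; wc +0.480/-0.188 → slack +0.910/-0.488; half-tol=0.334, Σhalf²=0.244781
  -C: nom -13.300 → Σnom=48.100; wc +0.410/-0.378 → slack +1.320/-0.866; half-tol=0.394, Σhalf²=0.400017
  +D: nom +21.800 → Σnom=69.900; wc +0.160/-0.090 → slack +1.480/-0.956; half-tol=0.125, Σhalf²=0.415642
  -E: nom -9.800 → Σnom=60.100; wc +0.290/-0.290 → slack +1.770/-1.246; half-tol=0.290, Σhalf²=0.499742
  +F: nom +24.200 → Σnom=84.300; wc +0.340/-0.340 → slack +2.110/-1.586; half-tol=0.340, Σhalf²=0.615342
  +G: nom +11.440 → Σnom=95.740; wc +0.350/-0.150 → slack +2.460/-1.736; half-tol=0.250, Σhalf²=0.677842
  +H: nom +12.300 → Σnom=108.040; wc +0.130/-0.130 → slack +2.590/-1.866; half-tol=0.130, Σhalf²=0.694742
Nominal = 108.040. Worst-case = [108.040 - 1.866, 108.040 + 2.590] = [106.174, 110.630]. RSS = √0.694742 = 0.834.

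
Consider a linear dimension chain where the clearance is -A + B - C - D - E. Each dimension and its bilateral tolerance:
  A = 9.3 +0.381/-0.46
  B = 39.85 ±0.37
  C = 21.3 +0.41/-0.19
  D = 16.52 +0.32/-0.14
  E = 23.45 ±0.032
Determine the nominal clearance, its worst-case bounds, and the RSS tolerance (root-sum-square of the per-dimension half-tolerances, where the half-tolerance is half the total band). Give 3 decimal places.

Stack each dimension's contribution:
  -A: nom -9.300 → Σnom=-9.300; wc +0.460/-0.381 → slack +0.460/-0.381; half-tol=0.420, Σhalf²=0.176820
  +B: nom +39.850 → Σnom=30.550; wc +0.370/-0.370 → slack +0.830/-0.751; half-tol=0.370, Σhalf²=0.313720
  -C: nom -21.300 → Σnom=9.250; wc +0.190/-0.410 → slack +1.020/-1.161; half-tol=0.300, Σhalf²=0.403720
  -D: nom -16.520 → Σnom=-7.270; wc +0.140/-0.320 → slack +1.160/-1.481; half-tol=0.230, Σhalf²=0.456620
  -E: nom -23.450 → Σnom=-30.720; wc +0.032/-0.032 → slack +1.192/-1.513; half-tol=0.032, Σhalf²=0.457644
Nominal = -30.720. Worst-case = [-30.720 - 1.513, -30.720 + 1.192] = [-32.233, -29.528]. RSS = √0.457644 = 0.676.

nominal=-30.720 wc=[-32.233,-29.528] rss=0.676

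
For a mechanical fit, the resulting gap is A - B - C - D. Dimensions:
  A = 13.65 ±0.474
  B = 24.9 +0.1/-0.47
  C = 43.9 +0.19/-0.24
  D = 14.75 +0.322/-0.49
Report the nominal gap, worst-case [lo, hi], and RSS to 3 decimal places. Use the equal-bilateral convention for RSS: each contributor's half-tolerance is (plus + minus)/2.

Stack each dimension's contribution:
  +A: nom +13.650 → Σnom=13.650; wc +0.474/-0.474 → slack +0.474/-0.474; half-tol=0.474, Σhalf²=0.224676
  -B: nom -24.900 → Σnom=-11.250; wc +0.470/-0.100 → slack +0.944/-0.574; half-tol=0.285, Σhalf²=0.305901
  -C: nom -43.900 → Σnom=-55.150; wc +0.240/-0.190 → slack +1.184/-0.764; half-tol=0.215, Σhalf²=0.352126
  -D: nom -14.750 → Σnom=-69.900; wc +0.490/-0.322 → slack +1.674/-1.086; half-tol=0.406, Σhalf²=0.516962
Nominal = -69.900. Worst-case = [-69.900 - 1.086, -69.900 + 1.674] = [-70.986, -68.226]. RSS = √0.516962 = 0.719.

nominal=-69.900 wc=[-70.986,-68.226] rss=0.719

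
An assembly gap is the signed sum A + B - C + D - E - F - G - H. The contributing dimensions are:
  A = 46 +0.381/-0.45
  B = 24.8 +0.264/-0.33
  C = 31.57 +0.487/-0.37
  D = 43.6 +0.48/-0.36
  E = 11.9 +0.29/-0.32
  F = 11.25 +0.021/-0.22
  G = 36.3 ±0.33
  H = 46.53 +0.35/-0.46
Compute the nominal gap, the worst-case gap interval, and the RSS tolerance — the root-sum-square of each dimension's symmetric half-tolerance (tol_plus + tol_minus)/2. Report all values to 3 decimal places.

nominal=-23.150 wc=[-25.768,-20.325] rss=1.001

Stack each dimension's contribution:
  +A: nom +46.000 → Σnom=46.000; wc +0.381/-0.450 → slack +0.381/-0.450; half-tol=0.415, Σhalf²=0.172640
  +B: nom +24.800 → Σnom=70.800; wc +0.264/-0.330 → slack +0.645/-0.780; half-tol=0.297, Σhalf²=0.260849
  -C: nom -31.570 → Σnom=39.230; wc +0.370/-0.487 → slack +1.015/-1.267; half-tol=0.428, Σhalf²=0.444462
  +D: nom +43.600 → Σnom=82.830; wc +0.480/-0.360 → slack +1.495/-1.627; half-tol=0.420, Σhalf²=0.620862
  -E: nom -11.900 → Σnom=70.930; wc +0.320/-0.290 → slack +1.815/-1.917; half-tol=0.305, Σhalf²=0.713887
  -F: nom -11.250 → Σnom=59.680; wc +0.220/-0.021 → slack +2.035/-1.938; half-tol=0.120, Σhalf²=0.728407
  -G: nom -36.300 → Σnom=23.380; wc +0.330/-0.330 → slack +2.365/-2.268; half-tol=0.330, Σhalf²=0.837307
  -H: nom -46.530 → Σnom=-23.150; wc +0.460/-0.350 → slack +2.825/-2.618; half-tol=0.405, Σhalf²=1.001332
Nominal = -23.150. Worst-case = [-23.150 - 2.618, -23.150 + 2.825] = [-25.768, -20.325]. RSS = √1.001332 = 1.001.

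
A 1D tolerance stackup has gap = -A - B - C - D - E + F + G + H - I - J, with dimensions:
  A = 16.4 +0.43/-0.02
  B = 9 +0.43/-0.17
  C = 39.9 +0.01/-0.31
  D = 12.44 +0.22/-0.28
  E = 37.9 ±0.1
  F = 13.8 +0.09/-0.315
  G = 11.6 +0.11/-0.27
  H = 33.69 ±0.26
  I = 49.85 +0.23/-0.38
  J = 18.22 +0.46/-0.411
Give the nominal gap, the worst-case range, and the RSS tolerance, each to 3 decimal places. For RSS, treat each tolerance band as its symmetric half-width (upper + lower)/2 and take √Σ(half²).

Stack each dimension's contribution:
  -A: nom -16.400 → Σnom=-16.400; wc +0.020/-0.430 → slack +0.020/-0.430; half-tol=0.225, Σhalf²=0.050625
  -B: nom -9.000 → Σnom=-25.400; wc +0.170/-0.430 → slack +0.190/-0.860; half-tol=0.300, Σhalf²=0.140625
  -C: nom -39.900 → Σnom=-65.300; wc +0.310/-0.010 → slack +0.500/-0.870; half-tol=0.160, Σhalf²=0.166225
  -D: nom -12.440 → Σnom=-77.740; wc +0.280/-0.220 → slack +0.780/-1.090; half-tol=0.250, Σhalf²=0.228725
  -E: nom -37.900 → Σnom=-115.640; wc +0.100/-0.100 → slack +0.880/-1.190; half-tol=0.100, Σhalf²=0.238725
  +F: nom +13.800 → Σnom=-101.840; wc +0.090/-0.315 → slack +0.970/-1.505; half-tol=0.203, Σhalf²=0.279731
  +G: nom +11.600 → Σnom=-90.240; wc +0.110/-0.270 → slack +1.080/-1.775; half-tol=0.190, Σhalf²=0.315831
  +H: nom +33.690 → Σnom=-56.550; wc +0.260/-0.260 → slack +1.340/-2.035; half-tol=0.260, Σhalf²=0.383431
  -I: nom -49.850 → Σnom=-106.400; wc +0.380/-0.230 → slack +1.720/-2.265; half-tol=0.305, Σhalf²=0.476456
  -J: nom -18.220 → Σnom=-124.620; wc +0.411/-0.460 → slack +2.131/-2.725; half-tol=0.435, Σhalf²=0.666117
Nominal = -124.620. Worst-case = [-124.620 - 2.725, -124.620 + 2.131] = [-127.345, -122.489]. RSS = √0.666117 = 0.816.

nominal=-124.620 wc=[-127.345,-122.489] rss=0.816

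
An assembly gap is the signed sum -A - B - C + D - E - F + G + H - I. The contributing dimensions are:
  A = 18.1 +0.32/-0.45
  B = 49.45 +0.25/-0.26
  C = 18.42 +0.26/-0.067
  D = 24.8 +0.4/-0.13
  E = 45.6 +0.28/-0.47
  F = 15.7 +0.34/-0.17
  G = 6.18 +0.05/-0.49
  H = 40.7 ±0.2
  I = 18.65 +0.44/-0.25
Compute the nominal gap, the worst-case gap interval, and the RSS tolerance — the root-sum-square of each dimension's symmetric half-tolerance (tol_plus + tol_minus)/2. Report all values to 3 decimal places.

Stack each dimension's contribution:
  -A: nom -18.100 → Σnom=-18.100; wc +0.450/-0.320 → slack +0.450/-0.320; half-tol=0.385, Σhalf²=0.148225
  -B: nom -49.450 → Σnom=-67.550; wc +0.260/-0.250 → slack +0.710/-0.570; half-tol=0.255, Σhalf²=0.213250
  -C: nom -18.420 → Σnom=-85.970; wc +0.067/-0.260 → slack +0.777/-0.830; half-tol=0.164, Σhalf²=0.239982
  +D: nom +24.800 → Σnom=-61.170; wc +0.400/-0.130 → slack +1.177/-0.960; half-tol=0.265, Σhalf²=0.310207
  -E: nom -45.600 → Σnom=-106.770; wc +0.470/-0.280 → slack +1.647/-1.240; half-tol=0.375, Σhalf²=0.450832
  -F: nom -15.700 → Σnom=-122.470; wc +0.170/-0.340 → slack +1.817/-1.580; half-tol=0.255, Σhalf²=0.515857
  +G: nom +6.180 → Σnom=-116.290; wc +0.050/-0.490 → slack +1.867/-2.070; half-tol=0.270, Σhalf²=0.588757
  +H: nom +40.700 → Σnom=-75.590; wc +0.200/-0.200 → slack +2.067/-2.270; half-tol=0.200, Σhalf²=0.628757
  -I: nom -18.650 → Σnom=-94.240; wc +0.250/-0.440 → slack +2.317/-2.710; half-tol=0.345, Σhalf²=0.747782
Nominal = -94.240. Worst-case = [-94.240 - 2.710, -94.240 + 2.317] = [-96.950, -91.923]. RSS = √0.747782 = 0.865.

nominal=-94.240 wc=[-96.950,-91.923] rss=0.865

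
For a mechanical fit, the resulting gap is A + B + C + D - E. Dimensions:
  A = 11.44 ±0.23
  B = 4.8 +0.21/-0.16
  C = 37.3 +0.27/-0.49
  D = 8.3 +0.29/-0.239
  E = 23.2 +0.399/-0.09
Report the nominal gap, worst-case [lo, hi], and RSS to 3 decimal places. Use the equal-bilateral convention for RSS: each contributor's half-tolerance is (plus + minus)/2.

nominal=38.640 wc=[37.122,39.730] rss=0.601

Stack each dimension's contribution:
  +A: nom +11.440 → Σnom=11.440; wc +0.230/-0.230 → slack +0.230/-0.230; half-tol=0.230, Σhalf²=0.052900
  +B: nom +4.800 → Σnom=16.240; wc +0.210/-0.160 → slack +0.440/-0.390; half-tol=0.185, Σhalf²=0.087125
  +C: nom +37.300 → Σnom=53.540; wc +0.270/-0.490 → slack +0.710/-0.880; half-tol=0.380, Σhalf²=0.231525
  +D: nom +8.300 → Σnom=61.840; wc +0.290/-0.239 → slack +1.000/-1.119; half-tol=0.264, Σhalf²=0.301485
  -E: nom -23.200 → Σnom=38.640; wc +0.090/-0.399 → slack +1.090/-1.518; half-tol=0.244, Σhalf²=0.361265
Nominal = 38.640. Worst-case = [38.640 - 1.518, 38.640 + 1.090] = [37.122, 39.730]. RSS = √0.361265 = 0.601.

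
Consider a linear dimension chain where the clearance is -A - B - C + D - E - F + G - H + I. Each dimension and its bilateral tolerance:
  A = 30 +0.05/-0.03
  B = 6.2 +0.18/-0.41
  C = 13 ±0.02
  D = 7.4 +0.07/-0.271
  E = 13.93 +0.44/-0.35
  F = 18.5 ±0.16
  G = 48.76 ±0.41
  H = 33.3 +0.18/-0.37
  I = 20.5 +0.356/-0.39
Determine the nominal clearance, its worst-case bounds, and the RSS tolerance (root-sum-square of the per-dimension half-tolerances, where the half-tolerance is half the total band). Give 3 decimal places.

nominal=-38.270 wc=[-40.371,-36.094] rss=0.826

Stack each dimension's contribution:
  -A: nom -30.000 → Σnom=-30.000; wc +0.030/-0.050 → slack +0.030/-0.050; half-tol=0.040, Σhalf²=0.001600
  -B: nom -6.200 → Σnom=-36.200; wc +0.410/-0.180 → slack +0.440/-0.230; half-tol=0.295, Σhalf²=0.088625
  -C: nom -13.000 → Σnom=-49.200; wc +0.020/-0.020 → slack +0.460/-0.250; half-tol=0.020, Σhalf²=0.089025
  +D: nom +7.400 → Σnom=-41.800; wc +0.070/-0.271 → slack +0.530/-0.521; half-tol=0.171, Σhalf²=0.118095
  -E: nom -13.930 → Σnom=-55.730; wc +0.350/-0.440 → slack +0.880/-0.961; half-tol=0.395, Σhalf²=0.274120
  -F: nom -18.500 → Σnom=-74.230; wc +0.160/-0.160 → slack +1.040/-1.121; half-tol=0.160, Σhalf²=0.299720
  +G: nom +48.760 → Σnom=-25.470; wc +0.410/-0.410 → slack +1.450/-1.531; half-tol=0.410, Σhalf²=0.467820
  -H: nom -33.300 → Σnom=-58.770; wc +0.370/-0.180 → slack +1.820/-1.711; half-tol=0.275, Σhalf²=0.543445
  +I: nom +20.500 → Σnom=-38.270; wc +0.356/-0.390 → slack +2.176/-2.101; half-tol=0.373, Σhalf²=0.682574
Nominal = -38.270. Worst-case = [-38.270 - 2.101, -38.270 + 2.176] = [-40.371, -36.094]. RSS = √0.682574 = 0.826.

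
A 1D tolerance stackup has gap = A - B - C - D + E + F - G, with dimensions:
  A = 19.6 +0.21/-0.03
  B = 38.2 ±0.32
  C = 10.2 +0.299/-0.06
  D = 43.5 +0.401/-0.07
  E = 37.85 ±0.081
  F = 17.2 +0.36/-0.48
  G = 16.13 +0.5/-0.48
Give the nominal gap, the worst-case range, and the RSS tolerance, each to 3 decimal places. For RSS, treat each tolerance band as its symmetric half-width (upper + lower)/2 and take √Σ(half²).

nominal=-33.380 wc=[-35.491,-31.799] rss=0.792

Stack each dimension's contribution:
  +A: nom +19.600 → Σnom=19.600; wc +0.210/-0.030 → slack +0.210/-0.030; half-tol=0.120, Σhalf²=0.014400
  -B: nom -38.200 → Σnom=-18.600; wc +0.320/-0.320 → slack +0.530/-0.350; half-tol=0.320, Σhalf²=0.116800
  -C: nom -10.200 → Σnom=-28.800; wc +0.060/-0.299 → slack +0.590/-0.649; half-tol=0.179, Σhalf²=0.149020
  -D: nom -43.500 → Σnom=-72.300; wc +0.070/-0.401 → slack +0.660/-1.050; half-tol=0.236, Σhalf²=0.204481
  +E: nom +37.850 → Σnom=-34.450; wc +0.081/-0.081 → slack +0.741/-1.131; half-tol=0.081, Σhalf²=0.211042
  +F: nom +17.200 → Σnom=-17.250; wc +0.360/-0.480 → slack +1.101/-1.611; half-tol=0.420, Σhalf²=0.387441
  -G: nom -16.130 → Σnom=-33.380; wc +0.480/-0.500 → slack +1.581/-2.111; half-tol=0.490, Σhalf²=0.627541
Nominal = -33.380. Worst-case = [-33.380 - 2.111, -33.380 + 1.581] = [-35.491, -31.799]. RSS = √0.627541 = 0.792.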